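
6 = 6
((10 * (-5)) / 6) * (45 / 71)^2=-16875 / 5041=-3.35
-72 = -72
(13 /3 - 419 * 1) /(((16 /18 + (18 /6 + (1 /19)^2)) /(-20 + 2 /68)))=228696027 /107474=2127.92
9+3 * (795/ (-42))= -669/ 14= -47.79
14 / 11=1.27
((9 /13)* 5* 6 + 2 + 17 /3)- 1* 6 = 875 /39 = 22.44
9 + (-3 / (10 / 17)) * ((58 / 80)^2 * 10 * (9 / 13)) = -198819 / 20800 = -9.56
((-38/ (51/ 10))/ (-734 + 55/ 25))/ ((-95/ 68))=-80/ 10977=-0.01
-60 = -60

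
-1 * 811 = -811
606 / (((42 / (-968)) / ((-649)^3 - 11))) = 3817972526468.57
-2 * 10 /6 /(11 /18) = -60 /11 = -5.45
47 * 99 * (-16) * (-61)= 4541328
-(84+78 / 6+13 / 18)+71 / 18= -844 / 9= -93.78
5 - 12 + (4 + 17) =14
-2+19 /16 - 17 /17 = -29 /16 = -1.81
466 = 466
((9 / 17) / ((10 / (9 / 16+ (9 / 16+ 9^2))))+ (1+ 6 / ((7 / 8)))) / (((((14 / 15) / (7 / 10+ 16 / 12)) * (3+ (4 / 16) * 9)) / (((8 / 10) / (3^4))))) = 7087651 / 141693300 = 0.05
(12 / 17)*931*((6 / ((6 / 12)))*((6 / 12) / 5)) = 67032 / 85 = 788.61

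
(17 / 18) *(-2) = -17 / 9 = -1.89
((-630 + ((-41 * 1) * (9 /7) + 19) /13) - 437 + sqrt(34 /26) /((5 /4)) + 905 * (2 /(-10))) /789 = -113804 /71799 + 4 * sqrt(221) /51285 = -1.58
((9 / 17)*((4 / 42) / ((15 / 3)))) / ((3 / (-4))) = -8 / 595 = -0.01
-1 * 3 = -3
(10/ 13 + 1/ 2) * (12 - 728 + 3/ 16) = -908.53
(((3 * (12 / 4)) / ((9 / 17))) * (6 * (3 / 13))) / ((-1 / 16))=-4896 / 13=-376.62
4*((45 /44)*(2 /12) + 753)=66279 /22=3012.68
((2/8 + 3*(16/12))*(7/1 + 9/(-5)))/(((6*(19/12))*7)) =221/665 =0.33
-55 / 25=-11 / 5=-2.20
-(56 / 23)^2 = -3136 / 529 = -5.93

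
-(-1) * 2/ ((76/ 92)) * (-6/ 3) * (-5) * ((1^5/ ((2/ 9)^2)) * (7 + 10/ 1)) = 8334.47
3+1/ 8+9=97/ 8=12.12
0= 0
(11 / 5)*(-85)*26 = -4862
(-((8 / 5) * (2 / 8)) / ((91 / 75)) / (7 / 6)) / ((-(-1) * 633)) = -60 / 134407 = -0.00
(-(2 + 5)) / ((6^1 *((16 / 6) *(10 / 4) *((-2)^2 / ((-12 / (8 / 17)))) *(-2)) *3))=-119 / 640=-0.19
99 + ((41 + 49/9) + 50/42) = 9238/63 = 146.63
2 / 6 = 1 / 3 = 0.33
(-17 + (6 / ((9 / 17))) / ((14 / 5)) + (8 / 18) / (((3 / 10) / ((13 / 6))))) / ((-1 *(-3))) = -3.25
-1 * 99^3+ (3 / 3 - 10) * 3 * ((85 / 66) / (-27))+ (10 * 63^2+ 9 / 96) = -982721645 / 1056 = -930607.62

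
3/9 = 0.33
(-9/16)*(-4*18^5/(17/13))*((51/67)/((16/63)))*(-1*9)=-11751754833/134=-87699662.93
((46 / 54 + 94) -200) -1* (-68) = -1003 / 27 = -37.15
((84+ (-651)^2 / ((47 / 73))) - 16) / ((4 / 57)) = 9380947.52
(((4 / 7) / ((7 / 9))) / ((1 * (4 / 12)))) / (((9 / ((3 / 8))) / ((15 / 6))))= 45 / 196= 0.23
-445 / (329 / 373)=-165985 / 329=-504.51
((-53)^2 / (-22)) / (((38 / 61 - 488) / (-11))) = -171349 / 59460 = -2.88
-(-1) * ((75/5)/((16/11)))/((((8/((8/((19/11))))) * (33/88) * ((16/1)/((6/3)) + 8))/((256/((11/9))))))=3960/19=208.42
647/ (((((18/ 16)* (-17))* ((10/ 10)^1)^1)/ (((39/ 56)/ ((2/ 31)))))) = -260741/ 714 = -365.18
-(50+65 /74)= -3765 /74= -50.88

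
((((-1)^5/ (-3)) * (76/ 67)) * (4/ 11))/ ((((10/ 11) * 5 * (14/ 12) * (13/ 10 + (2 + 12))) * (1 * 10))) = 304/ 1793925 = 0.00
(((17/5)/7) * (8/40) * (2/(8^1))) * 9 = 153/700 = 0.22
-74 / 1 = -74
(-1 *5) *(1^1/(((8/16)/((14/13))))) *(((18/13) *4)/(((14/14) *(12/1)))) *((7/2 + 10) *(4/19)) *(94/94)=-45360/3211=-14.13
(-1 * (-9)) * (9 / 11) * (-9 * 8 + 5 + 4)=-5103 / 11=-463.91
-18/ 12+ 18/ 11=3/ 22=0.14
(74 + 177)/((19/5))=1255/19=66.05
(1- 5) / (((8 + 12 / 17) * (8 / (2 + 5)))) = -119 / 296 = -0.40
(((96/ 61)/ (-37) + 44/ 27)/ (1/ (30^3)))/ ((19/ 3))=290148000/ 42883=6766.04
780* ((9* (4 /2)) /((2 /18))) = 126360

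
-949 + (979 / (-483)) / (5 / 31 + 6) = -87578446 / 92253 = -949.33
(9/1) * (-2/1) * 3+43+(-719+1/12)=-8759/12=-729.92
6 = 6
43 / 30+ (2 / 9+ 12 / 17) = 2.36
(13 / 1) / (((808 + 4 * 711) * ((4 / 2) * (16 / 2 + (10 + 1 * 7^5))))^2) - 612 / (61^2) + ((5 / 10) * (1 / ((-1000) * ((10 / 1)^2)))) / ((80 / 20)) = -184848696889570001861 / 1123883617095456800000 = -0.16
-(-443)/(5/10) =886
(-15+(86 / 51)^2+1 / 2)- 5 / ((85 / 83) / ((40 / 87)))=-13.90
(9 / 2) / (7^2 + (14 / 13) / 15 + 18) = 1755 / 26158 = 0.07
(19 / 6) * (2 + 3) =95 / 6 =15.83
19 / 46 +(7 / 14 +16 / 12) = 155 / 69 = 2.25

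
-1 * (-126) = 126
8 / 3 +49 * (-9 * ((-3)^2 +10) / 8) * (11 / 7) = -39437 / 24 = -1643.21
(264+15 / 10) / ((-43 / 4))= -24.70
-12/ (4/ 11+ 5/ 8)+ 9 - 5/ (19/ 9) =-3034/ 551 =-5.51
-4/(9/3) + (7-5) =2/3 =0.67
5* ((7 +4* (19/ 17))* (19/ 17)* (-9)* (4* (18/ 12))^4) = -216075600/ 289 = -747666.44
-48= -48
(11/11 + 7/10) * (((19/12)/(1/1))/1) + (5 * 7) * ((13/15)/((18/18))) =1321/40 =33.02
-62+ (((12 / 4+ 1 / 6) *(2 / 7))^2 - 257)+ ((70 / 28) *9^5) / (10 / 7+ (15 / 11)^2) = 21900081571 / 491274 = 44578.14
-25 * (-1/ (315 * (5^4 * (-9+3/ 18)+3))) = -10/ 695247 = -0.00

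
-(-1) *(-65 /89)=-65 /89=-0.73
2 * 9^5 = 118098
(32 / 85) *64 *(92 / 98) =94208 / 4165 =22.62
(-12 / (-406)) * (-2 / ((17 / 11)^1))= -132 / 3451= -0.04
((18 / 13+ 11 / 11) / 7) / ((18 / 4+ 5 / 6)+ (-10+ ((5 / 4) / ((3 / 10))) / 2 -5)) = -372 / 8281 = -0.04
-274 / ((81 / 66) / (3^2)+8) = -6028 / 179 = -33.68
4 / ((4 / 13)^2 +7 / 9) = 6084 / 1327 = 4.58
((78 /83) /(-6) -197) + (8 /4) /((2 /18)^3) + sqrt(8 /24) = sqrt(3) /3 + 104650 /83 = 1261.42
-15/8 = -1.88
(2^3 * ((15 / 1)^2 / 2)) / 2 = 450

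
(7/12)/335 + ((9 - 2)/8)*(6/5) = 1057/1005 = 1.05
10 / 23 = 0.43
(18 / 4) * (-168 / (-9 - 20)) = 756 / 29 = 26.07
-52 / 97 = -0.54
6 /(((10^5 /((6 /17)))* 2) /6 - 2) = 27 /424991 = 0.00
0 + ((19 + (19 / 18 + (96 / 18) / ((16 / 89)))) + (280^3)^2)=8674025472000895 / 18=481890304000049.72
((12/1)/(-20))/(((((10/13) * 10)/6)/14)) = -819/125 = -6.55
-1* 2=-2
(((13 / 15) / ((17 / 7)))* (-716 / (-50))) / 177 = 32578 / 1128375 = 0.03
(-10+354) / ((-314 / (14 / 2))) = -1204 / 157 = -7.67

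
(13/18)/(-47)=-13/846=-0.02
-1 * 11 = -11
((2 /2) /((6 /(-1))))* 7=-7 /6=-1.17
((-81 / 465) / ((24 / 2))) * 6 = -27 / 310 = -0.09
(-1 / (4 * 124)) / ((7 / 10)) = -0.00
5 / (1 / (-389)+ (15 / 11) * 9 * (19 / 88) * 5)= 0.38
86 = 86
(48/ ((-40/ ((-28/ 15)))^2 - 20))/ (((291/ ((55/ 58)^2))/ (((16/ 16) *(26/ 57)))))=385385/ 2501640282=0.00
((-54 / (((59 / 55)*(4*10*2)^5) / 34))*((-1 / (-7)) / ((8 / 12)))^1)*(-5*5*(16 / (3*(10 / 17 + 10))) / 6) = 0.00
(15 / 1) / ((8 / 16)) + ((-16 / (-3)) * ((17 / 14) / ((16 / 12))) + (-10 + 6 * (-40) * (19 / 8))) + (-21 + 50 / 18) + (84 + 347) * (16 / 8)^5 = 833404 / 63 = 13228.63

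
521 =521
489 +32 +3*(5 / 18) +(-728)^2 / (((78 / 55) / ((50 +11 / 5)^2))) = 30548741863 / 30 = 1018291395.43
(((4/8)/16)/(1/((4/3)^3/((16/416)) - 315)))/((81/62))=-212071/34992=-6.06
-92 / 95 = -0.97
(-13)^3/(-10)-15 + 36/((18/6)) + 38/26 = 28361/130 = 218.16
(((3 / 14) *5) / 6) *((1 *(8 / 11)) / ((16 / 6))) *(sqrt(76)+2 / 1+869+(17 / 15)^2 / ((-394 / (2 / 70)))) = 15 *sqrt(19) / 154+2702494961 / 63709800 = 42.84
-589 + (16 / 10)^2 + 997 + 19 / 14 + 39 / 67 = 9673107 / 23450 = 412.50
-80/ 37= -2.16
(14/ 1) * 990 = 13860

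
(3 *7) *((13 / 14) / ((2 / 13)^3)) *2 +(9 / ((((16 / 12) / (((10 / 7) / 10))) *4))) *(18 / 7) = 2099355 / 196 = 10710.99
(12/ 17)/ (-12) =-0.06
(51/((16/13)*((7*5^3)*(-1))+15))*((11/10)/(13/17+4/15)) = -33813/660130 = -0.05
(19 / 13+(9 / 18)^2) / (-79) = -0.02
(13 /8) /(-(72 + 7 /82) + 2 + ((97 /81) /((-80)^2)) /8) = -0.02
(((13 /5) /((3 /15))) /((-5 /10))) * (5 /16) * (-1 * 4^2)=130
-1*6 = -6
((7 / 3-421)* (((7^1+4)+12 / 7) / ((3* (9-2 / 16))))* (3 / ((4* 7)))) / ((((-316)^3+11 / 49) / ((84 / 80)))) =391244 / 548890454015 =0.00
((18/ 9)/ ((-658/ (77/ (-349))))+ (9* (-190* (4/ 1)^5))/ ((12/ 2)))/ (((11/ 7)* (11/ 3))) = -100528081689/ 1984763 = -50649.92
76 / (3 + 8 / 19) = 1444 / 65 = 22.22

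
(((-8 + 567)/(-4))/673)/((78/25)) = -1075/16152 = -0.07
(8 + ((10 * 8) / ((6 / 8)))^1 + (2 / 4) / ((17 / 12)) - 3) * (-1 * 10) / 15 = -11426 / 153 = -74.68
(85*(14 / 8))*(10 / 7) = 212.50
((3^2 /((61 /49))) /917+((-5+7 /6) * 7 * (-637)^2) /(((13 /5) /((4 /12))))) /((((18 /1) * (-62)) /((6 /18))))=416.94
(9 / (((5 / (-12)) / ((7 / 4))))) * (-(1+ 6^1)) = 1323 / 5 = 264.60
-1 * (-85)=85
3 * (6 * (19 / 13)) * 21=7182 / 13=552.46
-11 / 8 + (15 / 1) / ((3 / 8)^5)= 2021.34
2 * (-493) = -986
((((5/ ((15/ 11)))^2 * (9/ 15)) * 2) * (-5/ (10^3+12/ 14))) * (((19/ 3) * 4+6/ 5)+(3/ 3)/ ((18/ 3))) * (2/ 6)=-75383/ 105090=-0.72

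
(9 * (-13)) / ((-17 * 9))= 13 / 17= 0.76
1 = 1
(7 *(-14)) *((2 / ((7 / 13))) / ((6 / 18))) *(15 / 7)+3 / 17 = -39777 / 17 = -2339.82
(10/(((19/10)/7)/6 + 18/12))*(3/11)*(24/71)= 0.60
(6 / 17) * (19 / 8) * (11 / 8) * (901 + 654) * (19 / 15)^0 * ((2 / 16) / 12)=324995 / 17408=18.67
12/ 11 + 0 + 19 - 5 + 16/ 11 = 16.55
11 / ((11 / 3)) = 3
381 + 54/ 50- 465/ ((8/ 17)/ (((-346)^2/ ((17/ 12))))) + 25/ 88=-183703360799/ 2200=-83501527.64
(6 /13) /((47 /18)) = 108 /611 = 0.18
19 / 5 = 3.80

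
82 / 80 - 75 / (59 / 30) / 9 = -7581 / 2360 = -3.21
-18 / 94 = -9 / 47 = -0.19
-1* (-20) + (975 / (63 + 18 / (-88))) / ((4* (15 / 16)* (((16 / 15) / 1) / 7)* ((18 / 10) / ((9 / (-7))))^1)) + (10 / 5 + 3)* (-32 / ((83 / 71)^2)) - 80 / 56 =-5237058475 / 44413383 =-117.92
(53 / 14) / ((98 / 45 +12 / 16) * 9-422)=-530 / 55391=-0.01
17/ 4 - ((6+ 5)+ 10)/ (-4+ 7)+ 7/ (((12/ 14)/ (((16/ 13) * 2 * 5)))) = 15251/ 156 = 97.76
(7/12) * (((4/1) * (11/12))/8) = 77/288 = 0.27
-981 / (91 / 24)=-23544 / 91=-258.73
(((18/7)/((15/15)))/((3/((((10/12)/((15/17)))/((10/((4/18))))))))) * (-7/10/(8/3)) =-0.00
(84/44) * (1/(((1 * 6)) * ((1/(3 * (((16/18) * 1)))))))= 28/33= 0.85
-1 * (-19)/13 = 19/13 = 1.46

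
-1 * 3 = -3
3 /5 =0.60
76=76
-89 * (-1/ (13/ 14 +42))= 1246/ 601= 2.07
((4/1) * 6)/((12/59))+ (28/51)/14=6020/51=118.04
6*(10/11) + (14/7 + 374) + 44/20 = 21101/55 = 383.65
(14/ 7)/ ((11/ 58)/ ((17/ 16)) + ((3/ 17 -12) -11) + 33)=986/ 5105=0.19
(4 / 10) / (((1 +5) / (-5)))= -1 / 3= -0.33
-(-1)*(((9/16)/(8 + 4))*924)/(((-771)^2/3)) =0.00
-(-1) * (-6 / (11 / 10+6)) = -60 / 71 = -0.85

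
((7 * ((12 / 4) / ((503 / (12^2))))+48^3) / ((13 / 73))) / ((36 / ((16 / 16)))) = 112806900 / 6539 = 17251.40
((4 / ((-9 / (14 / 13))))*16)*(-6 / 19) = 1792 / 741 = 2.42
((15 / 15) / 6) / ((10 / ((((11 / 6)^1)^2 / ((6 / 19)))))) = 2299 / 12960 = 0.18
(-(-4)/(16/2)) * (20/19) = 10/19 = 0.53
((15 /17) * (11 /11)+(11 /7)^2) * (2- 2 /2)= 2792 /833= 3.35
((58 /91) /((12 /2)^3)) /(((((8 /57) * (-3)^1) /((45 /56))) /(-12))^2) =7066575 /4566016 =1.55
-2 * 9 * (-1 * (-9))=-162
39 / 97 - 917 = -88910 / 97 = -916.60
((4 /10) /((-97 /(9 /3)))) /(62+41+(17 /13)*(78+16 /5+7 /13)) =-507 /8601766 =-0.00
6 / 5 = 1.20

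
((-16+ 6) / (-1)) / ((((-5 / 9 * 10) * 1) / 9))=-81 / 5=-16.20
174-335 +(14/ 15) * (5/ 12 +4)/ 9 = -160.54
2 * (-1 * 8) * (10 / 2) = -80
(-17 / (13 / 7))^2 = 14161 / 169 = 83.79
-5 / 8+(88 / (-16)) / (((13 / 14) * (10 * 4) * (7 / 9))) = -53 / 65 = -0.82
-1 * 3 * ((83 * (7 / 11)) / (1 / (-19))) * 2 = 66234 / 11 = 6021.27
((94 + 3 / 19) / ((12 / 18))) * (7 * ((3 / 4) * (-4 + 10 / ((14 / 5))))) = -48303 / 152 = -317.78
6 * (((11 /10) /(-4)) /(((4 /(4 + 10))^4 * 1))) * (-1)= 79233 /320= 247.60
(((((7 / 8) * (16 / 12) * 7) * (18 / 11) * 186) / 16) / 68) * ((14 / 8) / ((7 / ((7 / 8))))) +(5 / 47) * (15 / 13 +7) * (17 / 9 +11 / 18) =2.67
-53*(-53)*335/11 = 941015/11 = 85546.82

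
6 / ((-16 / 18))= -27 / 4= -6.75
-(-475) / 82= 5.79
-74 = -74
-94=-94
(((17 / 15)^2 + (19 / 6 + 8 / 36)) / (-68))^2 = 491401 / 104040000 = 0.00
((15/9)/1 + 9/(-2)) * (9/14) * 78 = -1989/14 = -142.07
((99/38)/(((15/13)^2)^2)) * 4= 628342/106875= 5.88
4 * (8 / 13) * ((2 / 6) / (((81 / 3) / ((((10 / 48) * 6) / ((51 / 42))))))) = 560 / 17901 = 0.03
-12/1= -12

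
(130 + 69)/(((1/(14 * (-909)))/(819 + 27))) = -2142473004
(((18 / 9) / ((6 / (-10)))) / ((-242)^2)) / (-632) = 5 / 55518672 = 0.00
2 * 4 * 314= 2512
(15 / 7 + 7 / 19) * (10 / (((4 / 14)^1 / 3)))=5010 / 19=263.68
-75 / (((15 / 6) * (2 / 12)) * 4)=-45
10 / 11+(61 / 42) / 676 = 284591 / 312312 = 0.91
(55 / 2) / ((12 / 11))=605 / 24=25.21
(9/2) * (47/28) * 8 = 423/7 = 60.43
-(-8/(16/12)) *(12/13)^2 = 864/169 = 5.11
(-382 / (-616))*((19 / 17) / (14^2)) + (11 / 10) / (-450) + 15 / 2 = 8660295421 / 1154538000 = 7.50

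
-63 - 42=-105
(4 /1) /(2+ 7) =4 /9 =0.44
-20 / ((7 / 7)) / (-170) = 2 / 17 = 0.12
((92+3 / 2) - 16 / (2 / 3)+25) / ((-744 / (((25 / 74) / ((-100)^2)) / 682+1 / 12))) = -105982863 / 10012851200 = -0.01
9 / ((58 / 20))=90 / 29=3.10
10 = 10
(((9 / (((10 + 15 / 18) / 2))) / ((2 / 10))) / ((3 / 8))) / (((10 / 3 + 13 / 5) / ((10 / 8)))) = 5400 / 1157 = 4.67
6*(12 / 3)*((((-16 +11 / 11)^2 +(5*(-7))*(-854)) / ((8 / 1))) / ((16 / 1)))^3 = 312557507.75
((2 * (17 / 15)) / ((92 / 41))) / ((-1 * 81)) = -697 / 55890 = -0.01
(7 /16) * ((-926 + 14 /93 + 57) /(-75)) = 565621 /111600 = 5.07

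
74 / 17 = 4.35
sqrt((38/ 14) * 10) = sqrt(1330)/ 7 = 5.21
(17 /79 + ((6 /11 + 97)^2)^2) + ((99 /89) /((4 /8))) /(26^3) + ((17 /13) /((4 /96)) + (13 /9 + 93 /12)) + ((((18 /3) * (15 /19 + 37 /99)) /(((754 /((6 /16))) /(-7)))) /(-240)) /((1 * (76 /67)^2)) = 93839895161893349654667637627 /1036475810760585761280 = 90537467.63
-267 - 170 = -437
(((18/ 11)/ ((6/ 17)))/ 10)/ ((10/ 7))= 357/ 1100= 0.32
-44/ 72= -11/ 18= -0.61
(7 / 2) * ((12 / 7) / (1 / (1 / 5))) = 6 / 5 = 1.20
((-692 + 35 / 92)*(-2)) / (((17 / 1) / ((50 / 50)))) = 63629 / 782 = 81.37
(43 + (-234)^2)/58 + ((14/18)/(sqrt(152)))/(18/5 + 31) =35 * sqrt(38)/118332 + 54799/58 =944.81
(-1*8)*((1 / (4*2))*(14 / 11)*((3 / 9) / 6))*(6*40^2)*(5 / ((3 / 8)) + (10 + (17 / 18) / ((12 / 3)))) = -4751600 / 297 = -15998.65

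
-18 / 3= -6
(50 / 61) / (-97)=-50 / 5917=-0.01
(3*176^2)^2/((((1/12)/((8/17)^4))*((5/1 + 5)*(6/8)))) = 282971772813312/417605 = 677606285.40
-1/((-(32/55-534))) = -55/29338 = -0.00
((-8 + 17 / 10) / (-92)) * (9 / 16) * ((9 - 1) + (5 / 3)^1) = 5481 / 14720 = 0.37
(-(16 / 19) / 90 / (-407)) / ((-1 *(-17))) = 8 / 5915745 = 0.00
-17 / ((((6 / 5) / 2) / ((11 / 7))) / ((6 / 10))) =-187 / 7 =-26.71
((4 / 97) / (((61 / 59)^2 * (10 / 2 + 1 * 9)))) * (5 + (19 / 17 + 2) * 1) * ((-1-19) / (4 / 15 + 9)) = -288226800 / 5970258917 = -0.05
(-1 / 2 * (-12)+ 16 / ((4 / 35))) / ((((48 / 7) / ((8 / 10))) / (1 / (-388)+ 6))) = 1189097 / 11640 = 102.16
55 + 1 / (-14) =769 / 14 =54.93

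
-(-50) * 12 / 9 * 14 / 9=2800 / 27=103.70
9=9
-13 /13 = -1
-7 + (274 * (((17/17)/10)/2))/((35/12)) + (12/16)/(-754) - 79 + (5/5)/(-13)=-42952773/527800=-81.38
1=1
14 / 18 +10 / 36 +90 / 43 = 2437 / 774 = 3.15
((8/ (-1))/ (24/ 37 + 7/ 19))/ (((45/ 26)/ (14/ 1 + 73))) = -326192/ 825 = -395.38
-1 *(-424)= 424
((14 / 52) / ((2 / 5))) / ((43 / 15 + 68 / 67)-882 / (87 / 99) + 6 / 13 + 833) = -1020075 / 252052552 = -0.00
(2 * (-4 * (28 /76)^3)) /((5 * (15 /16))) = -43904 /514425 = -0.09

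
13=13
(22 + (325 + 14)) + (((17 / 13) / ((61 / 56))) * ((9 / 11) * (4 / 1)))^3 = 279864796384835 / 663739429067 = 421.65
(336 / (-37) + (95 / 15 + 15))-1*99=-86.75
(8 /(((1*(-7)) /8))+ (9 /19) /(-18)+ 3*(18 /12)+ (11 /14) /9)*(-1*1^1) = 1567 /342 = 4.58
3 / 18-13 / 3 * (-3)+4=103 / 6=17.17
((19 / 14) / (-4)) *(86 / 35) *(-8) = 6.67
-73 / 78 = -0.94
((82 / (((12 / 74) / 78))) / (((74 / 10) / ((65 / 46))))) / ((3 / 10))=1732250 / 69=25105.07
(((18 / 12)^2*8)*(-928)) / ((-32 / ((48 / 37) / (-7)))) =-25056 / 259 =-96.74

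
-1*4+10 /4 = -3 /2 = -1.50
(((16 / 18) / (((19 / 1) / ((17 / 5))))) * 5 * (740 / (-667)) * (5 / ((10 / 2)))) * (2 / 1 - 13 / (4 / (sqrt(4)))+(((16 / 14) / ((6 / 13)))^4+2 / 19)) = -12346670235920 / 421456468923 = -29.30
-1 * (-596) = 596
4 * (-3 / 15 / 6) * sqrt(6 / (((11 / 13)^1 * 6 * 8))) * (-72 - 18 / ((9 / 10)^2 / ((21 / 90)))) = 1042 * sqrt(286) / 4455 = 3.96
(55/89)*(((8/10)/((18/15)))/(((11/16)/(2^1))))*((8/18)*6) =2560/801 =3.20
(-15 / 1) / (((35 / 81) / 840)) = -29160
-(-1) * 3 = 3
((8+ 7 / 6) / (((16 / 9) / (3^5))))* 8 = 40095 / 4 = 10023.75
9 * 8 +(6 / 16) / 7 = 4035 / 56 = 72.05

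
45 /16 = 2.81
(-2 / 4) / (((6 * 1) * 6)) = -1 / 72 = -0.01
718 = 718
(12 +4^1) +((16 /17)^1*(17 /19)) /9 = 2752 /171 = 16.09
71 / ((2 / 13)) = 461.50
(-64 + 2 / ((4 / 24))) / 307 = -52 / 307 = -0.17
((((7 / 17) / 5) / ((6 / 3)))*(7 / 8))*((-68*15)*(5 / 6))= -245 / 8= -30.62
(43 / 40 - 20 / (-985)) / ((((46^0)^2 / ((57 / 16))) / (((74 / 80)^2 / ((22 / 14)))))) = 4714519761 / 2219008000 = 2.12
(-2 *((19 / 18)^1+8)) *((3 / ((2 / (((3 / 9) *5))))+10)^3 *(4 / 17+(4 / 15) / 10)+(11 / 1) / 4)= -4276142 / 459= -9316.21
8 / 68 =2 / 17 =0.12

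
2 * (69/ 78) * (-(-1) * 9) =207/ 13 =15.92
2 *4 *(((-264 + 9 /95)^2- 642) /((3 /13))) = 2392138.25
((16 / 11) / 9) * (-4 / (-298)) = 32 / 14751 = 0.00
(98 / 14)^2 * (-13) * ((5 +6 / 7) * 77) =-287287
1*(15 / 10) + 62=127 / 2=63.50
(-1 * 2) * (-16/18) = 16/9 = 1.78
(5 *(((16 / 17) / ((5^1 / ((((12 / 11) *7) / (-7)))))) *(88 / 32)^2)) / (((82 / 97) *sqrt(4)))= -3201 / 697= -4.59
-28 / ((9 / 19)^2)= -124.79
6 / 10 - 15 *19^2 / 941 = -24252 / 4705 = -5.15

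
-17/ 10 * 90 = -153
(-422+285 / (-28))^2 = 146434201 / 784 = 186778.32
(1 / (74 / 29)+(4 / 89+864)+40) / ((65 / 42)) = 125089041 / 214045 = 584.41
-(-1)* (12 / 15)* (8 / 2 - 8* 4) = -112 / 5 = -22.40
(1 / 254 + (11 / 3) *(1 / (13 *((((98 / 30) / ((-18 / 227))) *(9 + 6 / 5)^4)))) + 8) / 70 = 220973822723963 / 1932570033701580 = 0.11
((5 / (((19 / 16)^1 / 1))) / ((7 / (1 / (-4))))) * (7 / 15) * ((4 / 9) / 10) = -8 / 2565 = -0.00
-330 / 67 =-4.93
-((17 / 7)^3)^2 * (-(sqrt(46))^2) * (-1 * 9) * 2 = -19985907132 / 117649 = -169877.41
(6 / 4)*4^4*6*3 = 6912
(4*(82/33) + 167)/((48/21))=40873/528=77.41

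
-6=-6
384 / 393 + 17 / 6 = 2995 / 786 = 3.81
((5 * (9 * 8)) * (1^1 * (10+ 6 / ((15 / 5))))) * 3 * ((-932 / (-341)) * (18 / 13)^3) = 70443095040 / 749177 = 94027.31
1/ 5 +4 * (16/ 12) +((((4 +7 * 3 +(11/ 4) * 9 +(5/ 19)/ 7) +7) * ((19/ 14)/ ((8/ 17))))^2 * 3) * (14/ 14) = 11870538558773/ 147517440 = 80468.71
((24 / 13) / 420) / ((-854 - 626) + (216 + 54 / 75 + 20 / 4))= -10 / 2862587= -0.00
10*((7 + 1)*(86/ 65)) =1376/ 13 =105.85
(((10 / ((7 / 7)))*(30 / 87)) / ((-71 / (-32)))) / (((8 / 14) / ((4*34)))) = 761600 / 2059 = 369.89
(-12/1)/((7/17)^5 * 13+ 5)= -4259571/1829444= -2.33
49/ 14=7/ 2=3.50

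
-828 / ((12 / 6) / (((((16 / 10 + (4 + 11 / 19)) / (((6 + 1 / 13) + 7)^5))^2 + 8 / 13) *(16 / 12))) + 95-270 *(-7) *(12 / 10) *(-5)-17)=0.07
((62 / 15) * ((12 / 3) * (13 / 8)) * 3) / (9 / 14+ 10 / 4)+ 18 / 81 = 25609 / 990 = 25.87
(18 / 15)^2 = 1.44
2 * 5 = 10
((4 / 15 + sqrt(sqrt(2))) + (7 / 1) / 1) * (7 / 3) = 7 * 2^(1 / 4) / 3 + 763 / 45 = 19.73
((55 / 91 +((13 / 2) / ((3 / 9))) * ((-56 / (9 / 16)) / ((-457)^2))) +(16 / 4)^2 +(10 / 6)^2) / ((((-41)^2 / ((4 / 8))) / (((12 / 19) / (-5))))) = -6627358148 / 9105134508015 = -0.00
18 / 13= 1.38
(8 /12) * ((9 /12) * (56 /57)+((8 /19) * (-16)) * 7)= -588 /19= -30.95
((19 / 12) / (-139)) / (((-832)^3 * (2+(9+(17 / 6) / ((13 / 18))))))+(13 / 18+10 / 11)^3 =20128931784800978123 / 4636697164718800896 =4.34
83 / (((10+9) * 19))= 83 / 361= 0.23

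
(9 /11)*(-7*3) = -17.18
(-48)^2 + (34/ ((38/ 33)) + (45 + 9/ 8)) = 361707/ 152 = 2379.65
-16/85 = -0.19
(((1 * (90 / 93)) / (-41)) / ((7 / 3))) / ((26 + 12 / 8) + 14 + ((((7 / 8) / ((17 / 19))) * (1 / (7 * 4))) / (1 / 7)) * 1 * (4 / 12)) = -146880 / 603759317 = -0.00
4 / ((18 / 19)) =38 / 9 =4.22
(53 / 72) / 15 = 53 / 1080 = 0.05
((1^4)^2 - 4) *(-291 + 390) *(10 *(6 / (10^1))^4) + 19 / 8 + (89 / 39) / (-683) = -10189727069 / 26637000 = -382.54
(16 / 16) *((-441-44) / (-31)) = 485 / 31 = 15.65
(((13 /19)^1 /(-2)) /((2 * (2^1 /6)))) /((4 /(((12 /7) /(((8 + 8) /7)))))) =-117 /1216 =-0.10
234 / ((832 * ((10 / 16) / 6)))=27 / 10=2.70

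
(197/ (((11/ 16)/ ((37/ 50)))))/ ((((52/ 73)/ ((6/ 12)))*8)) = 532097/ 28600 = 18.60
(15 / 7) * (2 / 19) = 30 / 133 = 0.23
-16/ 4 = -4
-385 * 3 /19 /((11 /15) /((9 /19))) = -14175 /361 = -39.27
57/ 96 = 19/ 32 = 0.59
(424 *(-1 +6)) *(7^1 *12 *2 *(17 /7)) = 864960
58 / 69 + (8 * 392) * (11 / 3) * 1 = 793466 / 69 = 11499.51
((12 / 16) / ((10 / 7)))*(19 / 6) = 133 / 80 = 1.66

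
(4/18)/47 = 2/423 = 0.00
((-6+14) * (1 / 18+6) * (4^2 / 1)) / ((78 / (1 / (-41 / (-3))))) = 3488 / 4797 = 0.73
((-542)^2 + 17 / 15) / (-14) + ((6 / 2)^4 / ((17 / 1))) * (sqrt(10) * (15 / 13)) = -4406477 / 210 + 1215 * sqrt(10) / 221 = -20965.84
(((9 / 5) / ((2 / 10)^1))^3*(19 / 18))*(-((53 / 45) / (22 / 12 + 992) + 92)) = -70794.91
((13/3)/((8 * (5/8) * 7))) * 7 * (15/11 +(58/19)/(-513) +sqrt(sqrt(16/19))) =26 * 19^(3/4)/285 +1892371/1608255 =2.01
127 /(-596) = -127 /596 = -0.21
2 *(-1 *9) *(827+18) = -15210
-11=-11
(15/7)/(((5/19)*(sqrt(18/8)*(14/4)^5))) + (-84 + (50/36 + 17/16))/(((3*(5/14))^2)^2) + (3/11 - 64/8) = -41038406077202/589642081875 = -69.60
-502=-502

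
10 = 10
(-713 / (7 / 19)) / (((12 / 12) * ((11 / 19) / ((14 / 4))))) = -257393 / 22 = -11699.68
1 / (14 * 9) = 1 / 126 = 0.01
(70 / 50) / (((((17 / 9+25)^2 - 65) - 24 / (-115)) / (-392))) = -0.83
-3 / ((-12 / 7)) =1.75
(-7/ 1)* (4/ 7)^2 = -16/ 7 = -2.29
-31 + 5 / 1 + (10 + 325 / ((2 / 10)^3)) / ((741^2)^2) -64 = -1004966480365 / 11166294243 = -90.00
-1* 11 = -11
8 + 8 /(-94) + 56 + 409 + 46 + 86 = 28431 /47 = 604.91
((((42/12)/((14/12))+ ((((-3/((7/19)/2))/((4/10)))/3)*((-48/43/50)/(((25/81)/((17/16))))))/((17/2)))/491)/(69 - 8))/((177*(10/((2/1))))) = 39164/332437380625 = 0.00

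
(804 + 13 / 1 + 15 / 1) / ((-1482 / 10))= -320 / 57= -5.61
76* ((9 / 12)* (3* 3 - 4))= 285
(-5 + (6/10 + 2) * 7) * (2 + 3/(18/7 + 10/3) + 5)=99.11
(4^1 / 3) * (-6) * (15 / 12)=-10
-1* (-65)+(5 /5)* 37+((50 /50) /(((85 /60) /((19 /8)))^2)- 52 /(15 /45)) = -59175 /1156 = -51.19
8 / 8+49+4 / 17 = 854 / 17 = 50.24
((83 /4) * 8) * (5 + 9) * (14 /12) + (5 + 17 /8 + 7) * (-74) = 19993 /12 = 1666.08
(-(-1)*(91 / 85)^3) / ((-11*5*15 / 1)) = -753571 / 506653125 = -0.00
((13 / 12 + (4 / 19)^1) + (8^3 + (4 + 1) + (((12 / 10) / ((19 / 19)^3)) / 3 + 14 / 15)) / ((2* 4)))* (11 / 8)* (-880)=-6077225 / 76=-79963.49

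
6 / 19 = 0.32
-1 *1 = -1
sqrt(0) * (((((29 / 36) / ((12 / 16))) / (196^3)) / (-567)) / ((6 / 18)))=0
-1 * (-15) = 15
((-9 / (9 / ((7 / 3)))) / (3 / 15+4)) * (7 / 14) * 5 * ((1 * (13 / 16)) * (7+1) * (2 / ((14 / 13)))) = -4225 / 252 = -16.77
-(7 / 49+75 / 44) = -569 / 308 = -1.85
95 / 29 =3.28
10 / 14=5 / 7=0.71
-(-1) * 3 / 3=1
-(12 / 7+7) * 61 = -3721 / 7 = -531.57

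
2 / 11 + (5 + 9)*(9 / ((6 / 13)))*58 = 174176 / 11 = 15834.18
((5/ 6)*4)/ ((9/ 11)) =110/ 27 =4.07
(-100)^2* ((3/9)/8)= 416.67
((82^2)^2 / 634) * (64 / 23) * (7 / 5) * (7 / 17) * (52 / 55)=3686419982336 / 34085425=108152.38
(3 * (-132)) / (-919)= 396 / 919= 0.43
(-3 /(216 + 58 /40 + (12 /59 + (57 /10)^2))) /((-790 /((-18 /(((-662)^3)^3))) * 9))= 885 /711754214609140844124298197044992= 0.00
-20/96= -5/24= -0.21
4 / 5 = 0.80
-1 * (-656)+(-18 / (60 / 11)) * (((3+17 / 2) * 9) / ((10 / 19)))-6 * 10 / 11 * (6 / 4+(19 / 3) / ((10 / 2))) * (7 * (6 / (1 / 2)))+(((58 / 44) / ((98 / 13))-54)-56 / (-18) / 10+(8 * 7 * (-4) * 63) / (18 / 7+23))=-324053664271 / 173665800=-1865.96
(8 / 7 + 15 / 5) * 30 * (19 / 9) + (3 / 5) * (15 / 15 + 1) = 27676 / 105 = 263.58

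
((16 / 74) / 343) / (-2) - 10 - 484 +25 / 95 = -119054347 / 241129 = -493.74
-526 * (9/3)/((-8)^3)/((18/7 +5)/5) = 27615/13568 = 2.04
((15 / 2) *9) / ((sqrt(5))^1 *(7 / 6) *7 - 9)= 21870 / 9089+19845 *sqrt(5) / 9089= 7.29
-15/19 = -0.79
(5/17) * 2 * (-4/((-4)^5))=5/2176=0.00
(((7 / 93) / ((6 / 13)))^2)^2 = 0.00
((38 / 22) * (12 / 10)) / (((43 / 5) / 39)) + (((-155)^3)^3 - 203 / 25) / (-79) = 610641664160028475673744 / 934175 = 653669456108361362.35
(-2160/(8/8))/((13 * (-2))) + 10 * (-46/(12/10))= -11710/39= -300.26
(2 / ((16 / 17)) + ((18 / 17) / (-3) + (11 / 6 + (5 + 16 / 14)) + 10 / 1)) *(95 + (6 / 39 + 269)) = 44500389 / 6188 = 7191.40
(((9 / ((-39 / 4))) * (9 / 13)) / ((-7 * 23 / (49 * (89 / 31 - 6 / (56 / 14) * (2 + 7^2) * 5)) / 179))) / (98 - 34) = -796280247 / 3855904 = -206.51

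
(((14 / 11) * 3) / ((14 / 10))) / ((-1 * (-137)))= 30 / 1507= 0.02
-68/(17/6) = -24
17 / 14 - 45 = -613 / 14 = -43.79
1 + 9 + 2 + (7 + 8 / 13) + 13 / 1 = 424 / 13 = 32.62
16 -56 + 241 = 201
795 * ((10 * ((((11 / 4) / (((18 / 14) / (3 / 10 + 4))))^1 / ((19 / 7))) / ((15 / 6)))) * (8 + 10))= 3685143 / 19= 193954.89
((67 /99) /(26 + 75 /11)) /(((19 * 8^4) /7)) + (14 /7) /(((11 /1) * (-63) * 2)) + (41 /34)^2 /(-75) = -2930068938551 /140666874163200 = -0.02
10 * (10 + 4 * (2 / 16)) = 105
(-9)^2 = 81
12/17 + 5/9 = 193/153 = 1.26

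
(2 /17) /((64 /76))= 19 /136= 0.14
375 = 375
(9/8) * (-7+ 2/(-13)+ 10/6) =-321/52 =-6.17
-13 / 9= -1.44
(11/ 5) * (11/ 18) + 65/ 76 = 7523/ 3420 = 2.20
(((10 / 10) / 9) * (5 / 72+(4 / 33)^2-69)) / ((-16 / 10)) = 3001975 / 627264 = 4.79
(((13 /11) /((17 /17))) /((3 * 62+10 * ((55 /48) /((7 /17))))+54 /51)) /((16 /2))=4641 /6750865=0.00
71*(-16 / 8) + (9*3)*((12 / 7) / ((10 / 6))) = -3998 / 35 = -114.23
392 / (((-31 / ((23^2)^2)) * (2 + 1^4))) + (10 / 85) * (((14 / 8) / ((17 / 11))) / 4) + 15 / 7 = -1775343848281 / 1505112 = -1179542.68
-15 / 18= -0.83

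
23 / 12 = 1.92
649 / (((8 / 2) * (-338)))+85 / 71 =68841 / 95992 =0.72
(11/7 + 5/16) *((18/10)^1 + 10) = 12449/560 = 22.23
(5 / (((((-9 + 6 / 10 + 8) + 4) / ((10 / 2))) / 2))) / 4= 125 / 36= 3.47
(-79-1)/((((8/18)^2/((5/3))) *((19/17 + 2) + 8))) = -425/7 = -60.71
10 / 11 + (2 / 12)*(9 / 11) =23 / 22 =1.05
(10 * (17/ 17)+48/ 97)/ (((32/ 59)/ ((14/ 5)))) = 54.18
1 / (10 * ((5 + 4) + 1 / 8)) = 4 / 365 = 0.01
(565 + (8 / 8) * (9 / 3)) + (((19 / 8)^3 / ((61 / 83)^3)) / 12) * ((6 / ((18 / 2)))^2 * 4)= 449487405881 / 784446336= 573.00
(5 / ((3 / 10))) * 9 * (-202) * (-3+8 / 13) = 939300 / 13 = 72253.85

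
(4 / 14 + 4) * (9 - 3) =25.71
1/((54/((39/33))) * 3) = 13/1782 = 0.01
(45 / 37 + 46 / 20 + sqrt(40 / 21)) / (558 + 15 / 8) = 16 * sqrt(210) / 94059 + 5204 / 828615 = 0.01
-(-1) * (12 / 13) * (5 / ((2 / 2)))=60 / 13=4.62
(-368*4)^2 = 2166784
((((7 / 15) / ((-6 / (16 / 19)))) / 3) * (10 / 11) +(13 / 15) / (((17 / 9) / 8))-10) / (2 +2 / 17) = -1522727 / 507870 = -3.00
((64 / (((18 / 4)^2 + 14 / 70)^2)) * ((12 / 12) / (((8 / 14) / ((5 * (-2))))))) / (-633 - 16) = 448000 / 108565369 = 0.00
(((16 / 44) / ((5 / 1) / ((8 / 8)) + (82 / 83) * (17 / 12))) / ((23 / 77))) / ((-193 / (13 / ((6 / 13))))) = -392756 / 14147093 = -0.03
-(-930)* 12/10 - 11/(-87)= 97103/87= 1116.13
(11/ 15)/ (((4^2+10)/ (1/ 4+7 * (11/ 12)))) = 22/ 117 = 0.19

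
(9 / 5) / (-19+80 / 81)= -729 / 7295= -0.10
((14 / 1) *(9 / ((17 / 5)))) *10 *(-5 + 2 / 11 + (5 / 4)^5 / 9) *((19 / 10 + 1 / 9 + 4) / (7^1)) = -1228267465 / 861696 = -1425.41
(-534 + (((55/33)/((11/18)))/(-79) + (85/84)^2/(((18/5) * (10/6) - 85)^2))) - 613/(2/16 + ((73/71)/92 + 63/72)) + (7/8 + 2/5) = -3644148066128519/3199471616880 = -1138.98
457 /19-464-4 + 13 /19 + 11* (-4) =-9258 /19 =-487.26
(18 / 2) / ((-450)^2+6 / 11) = 33 / 742502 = 0.00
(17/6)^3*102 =83521/36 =2320.03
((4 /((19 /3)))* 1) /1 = 12 /19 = 0.63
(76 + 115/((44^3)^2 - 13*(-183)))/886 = 110296006795/1285819236842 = 0.09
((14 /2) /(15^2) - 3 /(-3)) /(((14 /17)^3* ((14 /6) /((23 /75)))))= 3276971 /13505625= 0.24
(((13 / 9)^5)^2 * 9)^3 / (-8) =-5632002.35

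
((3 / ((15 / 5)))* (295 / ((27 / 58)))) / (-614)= -8555 / 8289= -1.03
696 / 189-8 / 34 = 3692 / 1071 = 3.45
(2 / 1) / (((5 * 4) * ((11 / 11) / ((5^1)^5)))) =312.50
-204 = -204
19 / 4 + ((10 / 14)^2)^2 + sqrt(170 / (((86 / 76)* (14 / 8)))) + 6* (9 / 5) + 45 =4* sqrt(486115) / 301 + 2920111 / 48020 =70.08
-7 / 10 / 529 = -7 / 5290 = -0.00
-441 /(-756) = 7 /12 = 0.58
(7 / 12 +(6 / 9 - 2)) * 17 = -51 / 4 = -12.75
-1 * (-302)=302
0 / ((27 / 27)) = 0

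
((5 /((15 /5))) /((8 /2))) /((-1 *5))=-1 /12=-0.08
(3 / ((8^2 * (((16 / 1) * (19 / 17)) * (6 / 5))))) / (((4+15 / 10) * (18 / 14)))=595 / 1926144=0.00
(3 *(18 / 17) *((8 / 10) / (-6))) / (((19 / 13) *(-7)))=468 / 11305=0.04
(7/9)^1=7/9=0.78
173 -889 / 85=162.54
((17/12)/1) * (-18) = -51/2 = -25.50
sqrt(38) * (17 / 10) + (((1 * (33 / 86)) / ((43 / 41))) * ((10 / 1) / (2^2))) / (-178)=10.47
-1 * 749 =-749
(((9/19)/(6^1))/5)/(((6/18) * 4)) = 0.01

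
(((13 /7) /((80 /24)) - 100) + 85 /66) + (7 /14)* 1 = -225583 /2310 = -97.65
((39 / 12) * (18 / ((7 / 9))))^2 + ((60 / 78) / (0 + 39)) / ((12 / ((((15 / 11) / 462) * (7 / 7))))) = 5657.19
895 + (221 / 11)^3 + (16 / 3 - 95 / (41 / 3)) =1473903169 / 163713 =9002.97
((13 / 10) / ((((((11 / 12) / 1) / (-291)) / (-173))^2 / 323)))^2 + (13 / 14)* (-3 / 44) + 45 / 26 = 427409813886770293778405719032627 / 266466200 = 1603992603515081063858777.00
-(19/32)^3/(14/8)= -6859/57344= -0.12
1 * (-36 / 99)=-4 / 11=-0.36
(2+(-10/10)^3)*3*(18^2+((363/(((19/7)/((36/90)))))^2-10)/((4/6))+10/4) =249308241/18050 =13812.09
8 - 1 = 7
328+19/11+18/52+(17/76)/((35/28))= 8972957/27170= 330.25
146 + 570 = 716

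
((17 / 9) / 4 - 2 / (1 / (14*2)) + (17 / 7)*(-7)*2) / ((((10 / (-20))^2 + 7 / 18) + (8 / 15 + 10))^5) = -16916882400000 / 32889733386571051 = -0.00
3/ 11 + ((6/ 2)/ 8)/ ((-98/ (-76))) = 1215/ 2156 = 0.56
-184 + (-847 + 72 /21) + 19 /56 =-57525 /56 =-1027.23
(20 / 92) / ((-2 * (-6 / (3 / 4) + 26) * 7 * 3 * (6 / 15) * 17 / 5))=-125 / 591192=-0.00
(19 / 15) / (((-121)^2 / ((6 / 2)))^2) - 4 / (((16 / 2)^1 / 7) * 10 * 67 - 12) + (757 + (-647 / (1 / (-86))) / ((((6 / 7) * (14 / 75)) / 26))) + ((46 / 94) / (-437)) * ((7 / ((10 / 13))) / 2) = 45662552714827924469787 / 5049725041736540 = 9042581.99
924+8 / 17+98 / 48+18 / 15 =1892533 / 2040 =927.71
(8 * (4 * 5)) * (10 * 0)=0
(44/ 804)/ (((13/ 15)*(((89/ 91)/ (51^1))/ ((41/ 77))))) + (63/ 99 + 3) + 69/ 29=14778142/ 1902197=7.77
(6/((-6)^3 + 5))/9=-2/633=-0.00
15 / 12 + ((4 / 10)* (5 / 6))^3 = 139 / 108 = 1.29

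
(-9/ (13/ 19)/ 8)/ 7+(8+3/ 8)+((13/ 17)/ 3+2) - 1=174409/ 18564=9.40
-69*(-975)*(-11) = -740025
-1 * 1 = -1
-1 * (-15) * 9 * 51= 6885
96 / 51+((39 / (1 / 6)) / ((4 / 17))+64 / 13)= 442577 / 442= 1001.31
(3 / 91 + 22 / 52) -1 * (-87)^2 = -1377475 / 182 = -7568.54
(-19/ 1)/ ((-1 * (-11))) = -19/ 11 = -1.73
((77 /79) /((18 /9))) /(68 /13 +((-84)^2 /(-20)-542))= -5005 /9135876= -0.00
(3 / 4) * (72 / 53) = 54 / 53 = 1.02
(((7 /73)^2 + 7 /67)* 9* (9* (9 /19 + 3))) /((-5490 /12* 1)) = -144648504 /2069064185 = -0.07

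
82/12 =41/6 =6.83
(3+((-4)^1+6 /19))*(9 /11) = -117 /209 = -0.56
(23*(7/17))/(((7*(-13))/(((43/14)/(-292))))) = 989/903448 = 0.00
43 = 43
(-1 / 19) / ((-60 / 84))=7 / 95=0.07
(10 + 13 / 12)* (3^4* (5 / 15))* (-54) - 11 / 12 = -193925 / 12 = -16160.42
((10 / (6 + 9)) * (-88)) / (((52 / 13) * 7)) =-44 / 21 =-2.10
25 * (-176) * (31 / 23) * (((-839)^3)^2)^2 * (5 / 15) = -16594260378299283876850919404658046664400 / 69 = -240496527221728751838419100000000000000.00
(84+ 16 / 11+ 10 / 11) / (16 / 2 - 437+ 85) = -475 / 1892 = -0.25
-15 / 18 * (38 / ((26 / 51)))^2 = -1564935 / 338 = -4629.99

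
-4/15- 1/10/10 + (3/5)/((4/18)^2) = 1781/150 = 11.87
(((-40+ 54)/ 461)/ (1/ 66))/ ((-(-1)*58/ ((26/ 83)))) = 12012/ 1109627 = 0.01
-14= -14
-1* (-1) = 1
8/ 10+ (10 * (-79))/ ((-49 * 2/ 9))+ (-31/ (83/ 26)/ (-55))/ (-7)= 16401881/ 223685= 73.33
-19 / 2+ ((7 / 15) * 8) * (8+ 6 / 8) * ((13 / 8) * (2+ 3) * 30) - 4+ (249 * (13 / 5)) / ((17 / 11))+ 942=791342 / 85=9309.91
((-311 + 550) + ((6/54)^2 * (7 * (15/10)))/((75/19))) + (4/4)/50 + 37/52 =25247189/105300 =239.76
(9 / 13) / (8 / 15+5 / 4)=0.39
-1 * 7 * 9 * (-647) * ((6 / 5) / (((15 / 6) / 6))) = 2934792 / 25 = 117391.68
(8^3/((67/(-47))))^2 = 579076096/4489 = 128998.91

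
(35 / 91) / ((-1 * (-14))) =0.03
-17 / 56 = -0.30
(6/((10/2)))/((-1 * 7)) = -0.17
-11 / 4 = -2.75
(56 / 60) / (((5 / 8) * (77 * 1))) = 16 / 825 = 0.02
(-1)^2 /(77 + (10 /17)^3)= 4913 /379301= 0.01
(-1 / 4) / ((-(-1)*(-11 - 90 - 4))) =1 / 420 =0.00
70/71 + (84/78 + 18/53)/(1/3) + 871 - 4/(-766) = 16417226999/18735977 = 876.24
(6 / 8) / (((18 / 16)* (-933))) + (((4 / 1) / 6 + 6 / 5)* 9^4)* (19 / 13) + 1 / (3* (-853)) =2777872562213 / 155190555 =17899.75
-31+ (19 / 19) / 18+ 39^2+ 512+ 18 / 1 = 36361 / 18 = 2020.06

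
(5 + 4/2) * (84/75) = 196/25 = 7.84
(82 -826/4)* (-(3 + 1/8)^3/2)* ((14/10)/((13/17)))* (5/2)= 462984375/53248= 8694.87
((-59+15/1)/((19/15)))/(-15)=44/19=2.32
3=3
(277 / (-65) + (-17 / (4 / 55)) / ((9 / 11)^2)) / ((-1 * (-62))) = -7443523 / 1305720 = -5.70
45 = 45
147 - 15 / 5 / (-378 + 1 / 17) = 944526 / 6425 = 147.01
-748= -748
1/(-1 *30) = -1/30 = -0.03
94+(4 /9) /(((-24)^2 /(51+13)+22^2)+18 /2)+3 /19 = 4041389 /42921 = 94.16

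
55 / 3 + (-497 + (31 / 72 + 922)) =31951 / 72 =443.76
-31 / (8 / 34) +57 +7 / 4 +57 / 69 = -1660 / 23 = -72.17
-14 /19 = -0.74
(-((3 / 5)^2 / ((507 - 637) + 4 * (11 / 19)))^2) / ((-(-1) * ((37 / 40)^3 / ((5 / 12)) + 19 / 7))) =-6549984 / 3801595213097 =-0.00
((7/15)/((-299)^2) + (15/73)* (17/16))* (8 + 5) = 341967001/120485040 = 2.84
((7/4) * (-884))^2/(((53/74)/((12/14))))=2864109.96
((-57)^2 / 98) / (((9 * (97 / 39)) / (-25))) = -351975 / 9506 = -37.03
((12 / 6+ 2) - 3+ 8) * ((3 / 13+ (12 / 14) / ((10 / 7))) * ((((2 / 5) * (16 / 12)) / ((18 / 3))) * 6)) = 1296 / 325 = 3.99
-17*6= -102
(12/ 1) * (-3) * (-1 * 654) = 23544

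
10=10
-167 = -167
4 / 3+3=4.33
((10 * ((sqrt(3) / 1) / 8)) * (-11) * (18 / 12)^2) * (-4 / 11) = 45 * sqrt(3) / 4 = 19.49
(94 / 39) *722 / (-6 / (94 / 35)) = -3189796 / 4095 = -778.95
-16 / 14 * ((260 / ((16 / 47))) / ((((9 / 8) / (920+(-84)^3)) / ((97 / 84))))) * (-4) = -2805860986240 / 1323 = -2120832189.15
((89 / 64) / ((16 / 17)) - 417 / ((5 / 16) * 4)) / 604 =-1700467 / 3092480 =-0.55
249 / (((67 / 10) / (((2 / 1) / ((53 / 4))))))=19920 / 3551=5.61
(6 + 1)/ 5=7/ 5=1.40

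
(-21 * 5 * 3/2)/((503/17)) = -5355/1006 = -5.32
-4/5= -0.80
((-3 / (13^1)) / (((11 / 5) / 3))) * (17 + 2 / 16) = -6165 / 1144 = -5.39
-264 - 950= -1214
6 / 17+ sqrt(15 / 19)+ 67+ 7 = sqrt(285) / 19+ 1264 / 17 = 75.24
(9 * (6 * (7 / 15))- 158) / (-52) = 166 / 65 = 2.55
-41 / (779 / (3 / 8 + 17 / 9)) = -0.12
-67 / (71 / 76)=-5092 / 71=-71.72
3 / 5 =0.60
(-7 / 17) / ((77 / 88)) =-8 / 17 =-0.47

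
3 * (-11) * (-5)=165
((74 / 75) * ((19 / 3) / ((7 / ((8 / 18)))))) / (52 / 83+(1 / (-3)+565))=233396 / 332540775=0.00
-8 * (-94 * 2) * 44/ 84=16544/ 21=787.81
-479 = -479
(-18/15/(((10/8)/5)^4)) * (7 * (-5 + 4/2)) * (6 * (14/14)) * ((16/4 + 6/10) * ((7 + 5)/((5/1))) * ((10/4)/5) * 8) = 213663744/125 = 1709309.95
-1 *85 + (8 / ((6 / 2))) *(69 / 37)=-2961 / 37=-80.03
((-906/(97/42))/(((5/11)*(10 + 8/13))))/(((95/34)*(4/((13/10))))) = -100213113/10597250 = -9.46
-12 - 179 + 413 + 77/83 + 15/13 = 241784/1079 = 224.08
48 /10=24 /5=4.80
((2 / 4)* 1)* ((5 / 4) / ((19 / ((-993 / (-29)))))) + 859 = 3791437 / 4408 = 860.13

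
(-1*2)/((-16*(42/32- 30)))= -2/459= -0.00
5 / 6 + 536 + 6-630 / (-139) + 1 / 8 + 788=4455197 / 3336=1335.49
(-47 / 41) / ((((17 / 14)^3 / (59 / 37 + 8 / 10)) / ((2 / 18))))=-57132824 / 335385945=-0.17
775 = 775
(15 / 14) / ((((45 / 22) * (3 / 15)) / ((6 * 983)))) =15447.14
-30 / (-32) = 15 / 16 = 0.94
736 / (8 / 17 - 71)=-12512 / 1199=-10.44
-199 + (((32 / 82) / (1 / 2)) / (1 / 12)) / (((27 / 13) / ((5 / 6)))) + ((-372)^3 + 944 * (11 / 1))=-56975805781 / 1107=-51468659.24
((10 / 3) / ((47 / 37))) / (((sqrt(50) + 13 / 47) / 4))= -19240 / 330843 + 347800*sqrt(2) / 330843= 1.43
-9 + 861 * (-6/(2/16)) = -41337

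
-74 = -74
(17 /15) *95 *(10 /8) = 1615 /12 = 134.58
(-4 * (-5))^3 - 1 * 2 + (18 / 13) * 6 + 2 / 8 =416341 / 52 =8006.56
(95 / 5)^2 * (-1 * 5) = -1805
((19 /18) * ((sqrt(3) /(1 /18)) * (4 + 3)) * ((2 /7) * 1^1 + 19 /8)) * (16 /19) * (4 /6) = 596 * sqrt(3) /3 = 344.10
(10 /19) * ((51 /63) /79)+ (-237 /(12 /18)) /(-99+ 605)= -22239391 /31899252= -0.70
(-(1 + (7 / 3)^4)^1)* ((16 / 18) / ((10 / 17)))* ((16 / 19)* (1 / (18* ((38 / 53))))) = -35780512 / 11842605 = -3.02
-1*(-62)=62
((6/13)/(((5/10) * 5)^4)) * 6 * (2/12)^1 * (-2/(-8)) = 24/8125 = 0.00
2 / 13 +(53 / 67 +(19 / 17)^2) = 552278 / 251719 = 2.19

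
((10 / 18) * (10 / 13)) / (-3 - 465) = -25 / 27378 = -0.00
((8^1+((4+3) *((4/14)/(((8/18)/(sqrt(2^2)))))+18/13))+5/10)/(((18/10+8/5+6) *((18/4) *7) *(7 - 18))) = -2455/423423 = -0.01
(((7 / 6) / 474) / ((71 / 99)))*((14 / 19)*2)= 539 / 106571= 0.01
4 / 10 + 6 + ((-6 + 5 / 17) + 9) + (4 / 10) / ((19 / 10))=15996 / 1615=9.90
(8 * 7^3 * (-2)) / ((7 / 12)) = -9408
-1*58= -58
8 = 8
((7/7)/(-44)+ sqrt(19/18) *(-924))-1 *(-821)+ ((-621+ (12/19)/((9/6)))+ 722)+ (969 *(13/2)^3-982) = 444838983/1672-154 *sqrt(38) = 265102.70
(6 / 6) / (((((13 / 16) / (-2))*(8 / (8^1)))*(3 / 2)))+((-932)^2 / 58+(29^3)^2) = 594838295.63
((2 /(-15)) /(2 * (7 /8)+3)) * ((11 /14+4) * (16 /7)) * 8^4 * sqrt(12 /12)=-17563648 /13965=-1257.69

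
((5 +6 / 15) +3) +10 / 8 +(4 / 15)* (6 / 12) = 587 / 60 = 9.78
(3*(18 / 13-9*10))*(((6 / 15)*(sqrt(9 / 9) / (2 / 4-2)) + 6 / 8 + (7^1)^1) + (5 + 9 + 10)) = -544032 / 65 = -8369.72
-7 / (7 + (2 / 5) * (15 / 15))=-0.95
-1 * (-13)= 13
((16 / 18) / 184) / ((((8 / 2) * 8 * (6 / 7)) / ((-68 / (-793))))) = 119 / 7879248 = 0.00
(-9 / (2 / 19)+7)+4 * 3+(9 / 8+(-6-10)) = -651 / 8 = -81.38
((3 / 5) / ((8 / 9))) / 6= 9 / 80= 0.11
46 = 46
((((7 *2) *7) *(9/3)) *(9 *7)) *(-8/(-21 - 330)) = 422.15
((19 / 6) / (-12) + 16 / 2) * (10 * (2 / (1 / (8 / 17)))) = 11140 / 153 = 72.81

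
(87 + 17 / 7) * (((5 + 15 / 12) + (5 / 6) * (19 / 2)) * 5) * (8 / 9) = 1064200 / 189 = 5630.69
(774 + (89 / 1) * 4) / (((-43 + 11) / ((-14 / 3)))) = 3955 / 24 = 164.79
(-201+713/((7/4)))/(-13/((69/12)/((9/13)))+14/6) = 99705/371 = 268.75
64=64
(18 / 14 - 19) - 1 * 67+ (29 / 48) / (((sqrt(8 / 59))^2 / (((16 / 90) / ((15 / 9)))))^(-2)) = -32647103 / 389872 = -83.74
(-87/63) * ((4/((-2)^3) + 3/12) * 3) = 29/28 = 1.04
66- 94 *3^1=-216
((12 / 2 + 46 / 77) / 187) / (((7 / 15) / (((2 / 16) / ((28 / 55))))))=9525 / 513128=0.02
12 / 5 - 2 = 2 / 5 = 0.40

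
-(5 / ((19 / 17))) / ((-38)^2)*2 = -85 / 13718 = -0.01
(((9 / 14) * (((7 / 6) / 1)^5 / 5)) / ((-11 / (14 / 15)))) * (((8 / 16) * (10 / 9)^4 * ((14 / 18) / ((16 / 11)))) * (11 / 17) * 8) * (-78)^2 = -5467737275 / 18068994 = -302.60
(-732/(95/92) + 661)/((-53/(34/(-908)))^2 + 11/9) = -11831949/495028068625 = -0.00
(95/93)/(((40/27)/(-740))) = -510.24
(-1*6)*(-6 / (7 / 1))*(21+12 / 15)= 3924 / 35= 112.11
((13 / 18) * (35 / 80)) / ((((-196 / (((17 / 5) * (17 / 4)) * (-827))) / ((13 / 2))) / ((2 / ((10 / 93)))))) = 1252136717 / 537600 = 2329.12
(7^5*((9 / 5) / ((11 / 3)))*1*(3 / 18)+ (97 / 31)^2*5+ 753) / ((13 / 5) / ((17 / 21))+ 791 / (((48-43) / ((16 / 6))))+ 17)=11737054473 / 2383337660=4.92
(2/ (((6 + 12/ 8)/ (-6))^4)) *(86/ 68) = 11008/ 10625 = 1.04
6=6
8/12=2/3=0.67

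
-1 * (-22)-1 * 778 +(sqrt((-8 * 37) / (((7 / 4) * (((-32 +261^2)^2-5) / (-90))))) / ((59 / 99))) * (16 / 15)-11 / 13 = -9839 / 13 +6336 * sqrt(1500941232805) / 2393392776635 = -756.84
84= 84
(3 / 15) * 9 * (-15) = -27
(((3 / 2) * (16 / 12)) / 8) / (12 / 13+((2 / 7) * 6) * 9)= 91 / 5952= 0.02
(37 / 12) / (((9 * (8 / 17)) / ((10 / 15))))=629 / 1296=0.49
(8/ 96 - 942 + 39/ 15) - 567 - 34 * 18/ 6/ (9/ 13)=-33073/ 20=-1653.65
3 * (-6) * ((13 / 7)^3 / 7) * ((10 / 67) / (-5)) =79092 / 160867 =0.49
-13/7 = -1.86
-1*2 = -2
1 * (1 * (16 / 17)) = 16 / 17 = 0.94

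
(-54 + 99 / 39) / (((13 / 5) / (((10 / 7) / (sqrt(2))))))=-16725 *sqrt(2) / 1183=-19.99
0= 0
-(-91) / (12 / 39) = 1183 / 4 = 295.75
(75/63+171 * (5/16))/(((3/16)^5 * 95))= 2481.33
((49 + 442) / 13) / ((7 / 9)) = 4419 / 91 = 48.56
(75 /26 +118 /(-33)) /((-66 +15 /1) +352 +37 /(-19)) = -0.00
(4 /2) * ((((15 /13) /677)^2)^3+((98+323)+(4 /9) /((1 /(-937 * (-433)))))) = 361482.89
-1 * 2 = -2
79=79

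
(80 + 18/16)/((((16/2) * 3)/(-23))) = -77.74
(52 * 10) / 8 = 65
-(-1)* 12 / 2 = 6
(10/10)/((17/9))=9/17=0.53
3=3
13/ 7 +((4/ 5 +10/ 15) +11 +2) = 1714/ 105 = 16.32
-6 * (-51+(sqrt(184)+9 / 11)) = 3312 / 11-12 * sqrt(46) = 219.70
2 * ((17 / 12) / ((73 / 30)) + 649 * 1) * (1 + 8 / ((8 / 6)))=9094.15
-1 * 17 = -17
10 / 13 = 0.77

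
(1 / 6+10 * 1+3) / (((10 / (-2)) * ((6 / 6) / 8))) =-316 / 15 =-21.07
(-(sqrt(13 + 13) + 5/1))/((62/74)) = -37 * sqrt(26)/31 - 185/31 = -12.05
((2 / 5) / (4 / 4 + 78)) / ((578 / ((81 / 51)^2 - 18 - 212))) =-65741 / 32990795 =-0.00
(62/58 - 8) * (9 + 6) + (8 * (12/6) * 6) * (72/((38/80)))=7960635/551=14447.61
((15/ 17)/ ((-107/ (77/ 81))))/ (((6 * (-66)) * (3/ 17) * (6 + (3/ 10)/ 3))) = 0.00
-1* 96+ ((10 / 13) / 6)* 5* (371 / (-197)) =-746843 / 7683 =-97.21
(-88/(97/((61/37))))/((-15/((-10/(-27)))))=10736/290709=0.04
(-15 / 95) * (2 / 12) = -1 / 38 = -0.03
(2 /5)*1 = 2 /5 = 0.40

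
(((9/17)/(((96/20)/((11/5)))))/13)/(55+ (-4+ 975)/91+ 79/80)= 2310/8249573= 0.00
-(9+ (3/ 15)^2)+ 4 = -126/ 25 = -5.04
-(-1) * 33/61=33/61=0.54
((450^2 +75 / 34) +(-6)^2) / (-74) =-2737.00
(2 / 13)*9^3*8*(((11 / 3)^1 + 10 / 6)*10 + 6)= 692064 / 13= 53235.69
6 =6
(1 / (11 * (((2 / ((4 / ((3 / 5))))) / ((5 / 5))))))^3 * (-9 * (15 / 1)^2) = -75000 / 1331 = -56.35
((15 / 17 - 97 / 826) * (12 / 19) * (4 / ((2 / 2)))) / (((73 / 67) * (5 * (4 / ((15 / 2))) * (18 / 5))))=3598235 / 19476254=0.18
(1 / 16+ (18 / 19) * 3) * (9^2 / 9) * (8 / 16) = 7947 / 608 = 13.07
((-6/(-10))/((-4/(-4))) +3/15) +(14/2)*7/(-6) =-221/30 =-7.37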